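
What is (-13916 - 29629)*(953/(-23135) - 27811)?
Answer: 5603444086542/4627 ≈ 1.2110e+9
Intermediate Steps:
(-13916 - 29629)*(953/(-23135) - 27811) = -43545*(953*(-1/23135) - 27811) = -43545*(-953/23135 - 27811) = -43545*(-643408438/23135) = 5603444086542/4627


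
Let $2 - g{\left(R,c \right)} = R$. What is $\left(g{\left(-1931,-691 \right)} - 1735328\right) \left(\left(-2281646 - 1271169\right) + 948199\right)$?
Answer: $4514828351320$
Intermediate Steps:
$g{\left(R,c \right)} = 2 - R$
$\left(g{\left(-1931,-691 \right)} - 1735328\right) \left(\left(-2281646 - 1271169\right) + 948199\right) = \left(\left(2 - -1931\right) - 1735328\right) \left(\left(-2281646 - 1271169\right) + 948199\right) = \left(\left(2 + 1931\right) - 1735328\right) \left(-3552815 + 948199\right) = \left(1933 - 1735328\right) \left(-2604616\right) = \left(-1733395\right) \left(-2604616\right) = 4514828351320$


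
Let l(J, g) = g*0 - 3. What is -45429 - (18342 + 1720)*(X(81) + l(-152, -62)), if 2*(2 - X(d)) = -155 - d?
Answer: -2392683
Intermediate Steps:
X(d) = 159/2 + d/2 (X(d) = 2 - (-155 - d)/2 = 2 + (155/2 + d/2) = 159/2 + d/2)
l(J, g) = -3 (l(J, g) = 0 - 3 = -3)
-45429 - (18342 + 1720)*(X(81) + l(-152, -62)) = -45429 - (18342 + 1720)*((159/2 + (½)*81) - 3) = -45429 - 20062*((159/2 + 81/2) - 3) = -45429 - 20062*(120 - 3) = -45429 - 20062*117 = -45429 - 1*2347254 = -45429 - 2347254 = -2392683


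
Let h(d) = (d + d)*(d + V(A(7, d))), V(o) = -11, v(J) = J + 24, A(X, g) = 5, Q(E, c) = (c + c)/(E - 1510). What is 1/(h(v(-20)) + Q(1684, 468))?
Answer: -29/1468 ≈ -0.019755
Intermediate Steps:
Q(E, c) = 2*c/(-1510 + E) (Q(E, c) = (2*c)/(-1510 + E) = 2*c/(-1510 + E))
v(J) = 24 + J
h(d) = 2*d*(-11 + d) (h(d) = (d + d)*(d - 11) = (2*d)*(-11 + d) = 2*d*(-11 + d))
1/(h(v(-20)) + Q(1684, 468)) = 1/(2*(24 - 20)*(-11 + (24 - 20)) + 2*468/(-1510 + 1684)) = 1/(2*4*(-11 + 4) + 2*468/174) = 1/(2*4*(-7) + 2*468*(1/174)) = 1/(-56 + 156/29) = 1/(-1468/29) = -29/1468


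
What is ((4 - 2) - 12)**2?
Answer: 100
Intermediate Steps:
((4 - 2) - 12)**2 = (2 - 12)**2 = (-10)**2 = 100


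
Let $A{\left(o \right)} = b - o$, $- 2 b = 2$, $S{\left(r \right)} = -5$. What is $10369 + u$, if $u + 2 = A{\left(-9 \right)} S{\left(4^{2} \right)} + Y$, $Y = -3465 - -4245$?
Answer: $11107$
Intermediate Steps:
$b = -1$ ($b = \left(- \frac{1}{2}\right) 2 = -1$)
$A{\left(o \right)} = -1 - o$
$Y = 780$ ($Y = -3465 + 4245 = 780$)
$u = 738$ ($u = -2 + \left(\left(-1 - -9\right) \left(-5\right) + 780\right) = -2 + \left(\left(-1 + 9\right) \left(-5\right) + 780\right) = -2 + \left(8 \left(-5\right) + 780\right) = -2 + \left(-40 + 780\right) = -2 + 740 = 738$)
$10369 + u = 10369 + 738 = 11107$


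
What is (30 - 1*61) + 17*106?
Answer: 1771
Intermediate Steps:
(30 - 1*61) + 17*106 = (30 - 61) + 1802 = -31 + 1802 = 1771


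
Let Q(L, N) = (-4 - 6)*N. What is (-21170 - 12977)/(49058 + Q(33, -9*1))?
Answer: -34147/49148 ≈ -0.69478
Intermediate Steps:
Q(L, N) = -10*N
(-21170 - 12977)/(49058 + Q(33, -9*1)) = (-21170 - 12977)/(49058 - (-90)) = -34147/(49058 - 10*(-9)) = -34147/(49058 + 90) = -34147/49148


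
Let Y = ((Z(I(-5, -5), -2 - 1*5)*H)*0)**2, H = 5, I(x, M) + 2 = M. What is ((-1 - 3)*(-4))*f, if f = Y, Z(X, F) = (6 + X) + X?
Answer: 0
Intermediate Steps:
I(x, M) = -2 + M
Z(X, F) = 6 + 2*X
Y = 0 (Y = (((6 + 2*(-2 - 5))*5)*0)**2 = (((6 + 2*(-7))*5)*0)**2 = (((6 - 14)*5)*0)**2 = (-8*5*0)**2 = (-40*0)**2 = 0**2 = 0)
f = 0
((-1 - 3)*(-4))*f = ((-1 - 3)*(-4))*0 = -4*(-4)*0 = 16*0 = 0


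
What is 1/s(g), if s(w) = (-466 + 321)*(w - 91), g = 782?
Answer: -1/100195 ≈ -9.9805e-6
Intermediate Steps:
s(w) = 13195 - 145*w (s(w) = -145*(-91 + w) = 13195 - 145*w)
1/s(g) = 1/(13195 - 145*782) = 1/(13195 - 113390) = 1/(-100195) = -1/100195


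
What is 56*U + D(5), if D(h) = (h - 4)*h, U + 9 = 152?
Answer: 8013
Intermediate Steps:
U = 143 (U = -9 + 152 = 143)
D(h) = h*(-4 + h) (D(h) = (-4 + h)*h = h*(-4 + h))
56*U + D(5) = 56*143 + 5*(-4 + 5) = 8008 + 5*1 = 8008 + 5 = 8013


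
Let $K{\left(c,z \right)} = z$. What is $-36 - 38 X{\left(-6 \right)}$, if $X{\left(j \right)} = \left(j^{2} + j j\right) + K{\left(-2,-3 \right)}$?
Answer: $-2658$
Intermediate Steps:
$X{\left(j \right)} = -3 + 2 j^{2}$ ($X{\left(j \right)} = \left(j^{2} + j j\right) - 3 = \left(j^{2} + j^{2}\right) - 3 = 2 j^{2} - 3 = -3 + 2 j^{2}$)
$-36 - 38 X{\left(-6 \right)} = -36 - 38 \left(-3 + 2 \left(-6\right)^{2}\right) = -36 - 38 \left(-3 + 2 \cdot 36\right) = -36 - 38 \left(-3 + 72\right) = -36 - 2622 = -2658$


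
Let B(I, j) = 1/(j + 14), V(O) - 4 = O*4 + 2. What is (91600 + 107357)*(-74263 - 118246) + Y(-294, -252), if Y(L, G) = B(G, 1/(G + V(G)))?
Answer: -672374285197461/17555 ≈ -3.8301e+10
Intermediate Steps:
V(O) = 6 + 4*O (V(O) = 4 + (O*4 + 2) = 4 + (4*O + 2) = 4 + (2 + 4*O) = 6 + 4*O)
B(I, j) = 1/(14 + j)
Y(L, G) = 1/(14 + 1/(6 + 5*G)) (Y(L, G) = 1/(14 + 1/(G + (6 + 4*G))) = 1/(14 + 1/(6 + 5*G)))
(91600 + 107357)*(-74263 - 118246) + Y(-294, -252) = (91600 + 107357)*(-74263 - 118246) + (6 + 5*(-252))/(5*(17 + 14*(-252))) = 198957*(-192509) + (6 - 1260)/(5*(17 - 3528)) = -38301013113 + (1/5)*(-1254)/(-3511) = -38301013113 + (1/5)*(-1/3511)*(-1254) = -38301013113 + 1254/17555 = -672374285197461/17555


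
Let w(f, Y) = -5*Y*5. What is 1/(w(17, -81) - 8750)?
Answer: -1/6725 ≈ -0.00014870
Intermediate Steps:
w(f, Y) = -25*Y
1/(w(17, -81) - 8750) = 1/(-25*(-81) - 8750) = 1/(2025 - 8750) = 1/(-6725) = -1/6725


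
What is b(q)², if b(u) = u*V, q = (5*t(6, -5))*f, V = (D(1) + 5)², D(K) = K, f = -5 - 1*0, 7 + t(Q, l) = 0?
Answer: 39690000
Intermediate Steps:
t(Q, l) = -7 (t(Q, l) = -7 + 0 = -7)
f = -5 (f = -5 + 0 = -5)
V = 36 (V = (1 + 5)² = 6² = 36)
q = 175 (q = (5*(-7))*(-5) = -35*(-5) = 175)
b(u) = 36*u (b(u) = u*36 = 36*u)
b(q)² = (36*175)² = 6300² = 39690000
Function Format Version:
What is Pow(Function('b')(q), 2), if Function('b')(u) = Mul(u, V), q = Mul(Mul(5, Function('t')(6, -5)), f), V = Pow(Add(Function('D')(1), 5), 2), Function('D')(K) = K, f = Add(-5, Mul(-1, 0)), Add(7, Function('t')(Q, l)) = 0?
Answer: 39690000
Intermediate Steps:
Function('t')(Q, l) = -7 (Function('t')(Q, l) = Add(-7, 0) = -7)
f = -5 (f = Add(-5, 0) = -5)
V = 36 (V = Pow(Add(1, 5), 2) = Pow(6, 2) = 36)
q = 175 (q = Mul(Mul(5, -7), -5) = Mul(-35, -5) = 175)
Function('b')(u) = Mul(36, u) (Function('b')(u) = Mul(u, 36) = Mul(36, u))
Pow(Function('b')(q), 2) = Pow(Mul(36, 175), 2) = Pow(6300, 2) = 39690000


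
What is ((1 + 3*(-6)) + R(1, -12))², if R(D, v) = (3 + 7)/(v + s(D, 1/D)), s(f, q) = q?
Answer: 38809/121 ≈ 320.74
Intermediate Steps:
R(D, v) = 10/(v + 1/D) (R(D, v) = (3 + 7)/(v + 1/D) = 10/(v + 1/D))
((1 + 3*(-6)) + R(1, -12))² = ((1 + 3*(-6)) + 10*1/(1 + 1*(-12)))² = ((1 - 18) + 10*1/(1 - 12))² = (-17 + 10*1/(-11))² = (-17 + 10*1*(-1/11))² = (-17 - 10/11)² = (-197/11)² = 38809/121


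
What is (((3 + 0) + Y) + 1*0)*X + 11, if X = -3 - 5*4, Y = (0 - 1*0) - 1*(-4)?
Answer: -150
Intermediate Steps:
Y = 4 (Y = (0 + 0) + 4 = 0 + 4 = 4)
X = -23 (X = -3 - 20 = -23)
(((3 + 0) + Y) + 1*0)*X + 11 = (((3 + 0) + 4) + 1*0)*(-23) + 11 = ((3 + 4) + 0)*(-23) + 11 = (7 + 0)*(-23) + 11 = 7*(-23) + 11 = -161 + 11 = -150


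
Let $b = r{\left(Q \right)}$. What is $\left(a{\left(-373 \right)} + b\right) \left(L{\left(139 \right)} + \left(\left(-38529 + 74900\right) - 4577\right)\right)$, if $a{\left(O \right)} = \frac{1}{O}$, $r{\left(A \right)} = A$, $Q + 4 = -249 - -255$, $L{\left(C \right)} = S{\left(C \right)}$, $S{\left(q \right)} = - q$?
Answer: $\frac{23582975}{373} \approx 63225.0$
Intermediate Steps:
$L{\left(C \right)} = - C$
$Q = 2$ ($Q = -4 - -6 = -4 + \left(-249 + 255\right) = -4 + 6 = 2$)
$b = 2$
$\left(a{\left(-373 \right)} + b\right) \left(L{\left(139 \right)} + \left(\left(-38529 + 74900\right) - 4577\right)\right) = \left(\frac{1}{-373} + 2\right) \left(\left(-1\right) 139 + \left(\left(-38529 + 74900\right) - 4577\right)\right) = \left(- \frac{1}{373} + 2\right) \left(-139 + \left(36371 - 4577\right)\right) = \frac{745 \left(-139 + 31794\right)}{373} = \frac{745}{373} \cdot 31655 = \frac{23582975}{373}$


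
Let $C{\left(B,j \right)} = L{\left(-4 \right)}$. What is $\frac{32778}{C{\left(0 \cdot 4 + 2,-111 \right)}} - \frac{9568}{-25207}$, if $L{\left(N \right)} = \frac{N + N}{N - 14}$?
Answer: $\frac{286005911}{3878} \approx 73751.0$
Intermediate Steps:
$L{\left(N \right)} = \frac{2 N}{-14 + N}$
$C{\left(B,j \right)} = \frac{4}{9}$ ($C{\left(B,j \right)} = 2 \left(-4\right) \frac{1}{-14 - 4} = 2 \left(-4\right) \frac{1}{-18} = 2 \left(-4\right) \left(- \frac{1}{18}\right) = \frac{4}{9}$)
$\frac{32778}{C{\left(0 \cdot 4 + 2,-111 \right)}} - \frac{9568}{-25207} = \frac{32778}{\frac{4}{9}} - \frac{9568}{-25207} = 32778 \cdot \frac{9}{4} - - \frac{736}{1939} = \frac{147501}{2} + \frac{736}{1939} = \frac{286005911}{3878}$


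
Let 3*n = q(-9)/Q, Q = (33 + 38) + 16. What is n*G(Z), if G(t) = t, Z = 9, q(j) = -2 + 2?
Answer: 0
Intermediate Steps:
q(j) = 0
Q = 87 (Q = 71 + 16 = 87)
n = 0 (n = (0/87)/3 = (0*(1/87))/3 = (⅓)*0 = 0)
n*G(Z) = 0*9 = 0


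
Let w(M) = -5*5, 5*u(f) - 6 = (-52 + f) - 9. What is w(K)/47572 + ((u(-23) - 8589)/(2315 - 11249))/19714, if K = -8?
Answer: -416019153/872772145945 ≈ -0.00047666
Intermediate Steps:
u(f) = -11 + f/5 (u(f) = 6/5 + ((-52 + f) - 9)/5 = 6/5 + (-61 + f)/5 = 6/5 + (-61/5 + f/5) = -11 + f/5)
w(M) = -25
w(K)/47572 + ((u(-23) - 8589)/(2315 - 11249))/19714 = -25/47572 + (((-11 + (⅕)*(-23)) - 8589)/(2315 - 11249))/19714 = -25*1/47572 + (((-11 - 23/5) - 8589)/(-8934))*(1/19714) = -25/47572 + ((-78/5 - 8589)*(-1/8934))*(1/19714) = -25/47572 - 43023/5*(-1/8934)*(1/19714) = -25/47572 + (14341/14890)*(1/19714) = -25/47572 + 14341/293541460 = -416019153/872772145945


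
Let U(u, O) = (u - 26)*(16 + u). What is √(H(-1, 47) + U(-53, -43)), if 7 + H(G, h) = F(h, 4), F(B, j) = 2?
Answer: √2918 ≈ 54.018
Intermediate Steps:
H(G, h) = -5 (H(G, h) = -7 + 2 = -5)
U(u, O) = (-26 + u)*(16 + u)
√(H(-1, 47) + U(-53, -43)) = √(-5 + (-416 + (-53)² - 10*(-53))) = √(-5 + (-416 + 2809 + 530)) = √(-5 + 2923) = √2918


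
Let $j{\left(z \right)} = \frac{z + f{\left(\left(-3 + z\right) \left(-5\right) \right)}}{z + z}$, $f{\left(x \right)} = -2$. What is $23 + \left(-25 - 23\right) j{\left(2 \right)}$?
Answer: $23$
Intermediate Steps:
$j{\left(z \right)} = \frac{-2 + z}{2 z}$ ($j{\left(z \right)} = \frac{z - 2}{z + z} = \frac{-2 + z}{2 z}$)
$23 + \left(-25 - 23\right) j{\left(2 \right)} = 23 + \left(-25 - 23\right) \frac{-2 + 2}{2 \cdot 2} = 23 - 48 \cdot \frac{1}{2} \cdot \frac{1}{2} \cdot 0 = 23 - 0 = 23 + 0 = 23$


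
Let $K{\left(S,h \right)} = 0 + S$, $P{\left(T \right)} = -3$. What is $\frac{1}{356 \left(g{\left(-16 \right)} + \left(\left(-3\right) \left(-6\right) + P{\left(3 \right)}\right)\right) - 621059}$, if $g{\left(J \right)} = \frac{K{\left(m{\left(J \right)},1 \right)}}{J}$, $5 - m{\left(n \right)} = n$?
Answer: $- \frac{4}{2464745} \approx -1.6229 \cdot 10^{-6}$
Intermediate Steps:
$m{\left(n \right)} = 5 - n$
$K{\left(S,h \right)} = S$
$g{\left(J \right)} = \frac{5 - J}{J}$
$\frac{1}{356 \left(g{\left(-16 \right)} + \left(\left(-3\right) \left(-6\right) + P{\left(3 \right)}\right)\right) - 621059} = \frac{1}{356 \left(\frac{5 - -16}{-16} - -15\right) - 621059} = \frac{1}{356 \left(- \frac{5 + 16}{16} + \left(18 - 3\right)\right) - 621059} = \frac{1}{356 \left(\left(- \frac{1}{16}\right) 21 + 15\right) - 621059} = \frac{1}{356 \left(- \frac{21}{16} + 15\right) - 621059} = \frac{1}{356 \cdot \frac{219}{16} - 621059} = \frac{1}{\frac{19491}{4} - 621059} = \frac{1}{- \frac{2464745}{4}} = - \frac{4}{2464745}$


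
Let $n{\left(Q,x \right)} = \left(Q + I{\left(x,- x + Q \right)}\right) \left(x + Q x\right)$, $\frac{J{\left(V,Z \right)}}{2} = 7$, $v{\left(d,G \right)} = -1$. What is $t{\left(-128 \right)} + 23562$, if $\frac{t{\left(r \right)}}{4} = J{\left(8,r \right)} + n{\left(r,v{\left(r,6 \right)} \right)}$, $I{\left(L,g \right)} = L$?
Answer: $-41914$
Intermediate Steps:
$J{\left(V,Z \right)} = 14$ ($J{\left(V,Z \right)} = 2 \cdot 7 = 14$)
$n{\left(Q,x \right)} = \left(Q + x\right) \left(x + Q x\right)$
$t{\left(r \right)} = 60 - 4 r^{2}$ ($t{\left(r \right)} = 4 \left(14 - \left(r - 1 + r^{2} + r \left(-1\right)\right)\right) = 4 \left(14 - \left(r - 1 + r^{2} - r\right)\right) = 4 \left(14 - \left(-1 + r^{2}\right)\right) = 4 \left(15 - r^{2}\right) = 60 - 4 r^{2}$)
$t{\left(-128 \right)} + 23562 = \left(60 - 4 \left(-128\right)^{2}\right) + 23562 = \left(60 - 65536\right) + 23562 = -65476 + 23562 = -41914$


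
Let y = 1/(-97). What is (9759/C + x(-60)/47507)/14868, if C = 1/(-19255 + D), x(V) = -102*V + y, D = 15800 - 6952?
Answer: -117003868523197/17128601343 ≈ -6830.9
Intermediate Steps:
D = 8848
y = -1/97 ≈ -0.010309
x(V) = -1/97 - 102*V (x(V) = -102*V - 1/97 = -1/97 - 102*V)
C = -1/10407 (C = 1/(-19255 + 8848) = 1/(-10407) = -1/10407 ≈ -9.6089e-5)
(9759/C + x(-60)/47507)/14868 = (9759/(-1/10407) + (-1/97 - 102*(-60))/47507)/14868 = (9759*(-10407) + (-1/97 + 6120)*(1/47507))*(1/14868) = (-101561913 + (593639/97)*(1/47507))*(1/14868) = (-101561913 + 593639/4608179)*(1/14868) = -468015474092788/4608179*1/14868 = -117003868523197/17128601343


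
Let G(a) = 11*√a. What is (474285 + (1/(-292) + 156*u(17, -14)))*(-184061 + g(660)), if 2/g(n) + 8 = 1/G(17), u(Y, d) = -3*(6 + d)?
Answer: -3382286766655349993/38440924 - 1535429137*√17/19220462 ≈ -8.7987e+10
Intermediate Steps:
u(Y, d) = -18 - 3*d
g(n) = 2/(-8 + √17/187) (g(n) = 2/(-8 + 1/(11*√17)) = 2/(-8 + √17/187))
(474285 + (1/(-292) + 156*u(17, -14)))*(-184061 + g(660)) = (474285 + (1/(-292) + 156*(-18 - 3*(-14))))*(-184061 + (-32912/131647 - 22*√17/131647)) = (474285 + (-1/292 + 156*(-18 + 42)))*(-24231111379/131647 - 22*√17/131647) = (474285 + (-1/292 + 156*24))*(-24231111379/131647 - 22*√17/131647) = (474285 + (-1/292 + 3744))*(-24231111379/131647 - 22*√17/131647) = (474285 + 1093247/292)*(-24231111379/131647 - 22*√17/131647) = 139584467*(-24231111379/131647 - 22*√17/131647)/292 = -3382286766655349993/38440924 - 1535429137*√17/19220462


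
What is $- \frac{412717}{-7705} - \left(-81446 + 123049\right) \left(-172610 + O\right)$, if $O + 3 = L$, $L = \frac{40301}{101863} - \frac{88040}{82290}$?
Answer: $\frac{46380563095636757734069}{6458566981035} \approx 7.1812 \cdot 10^{9}$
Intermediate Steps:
$L = - \frac{565164923}{838230627}$ ($L = 40301 \cdot \frac{1}{101863} - \frac{8804}{8229} = \frac{40301}{101863} - \frac{8804}{8229} = - \frac{565164923}{838230627} \approx -0.67424$)
$O = - \frac{3079856804}{838230627}$ ($O = -3 - \frac{565164923}{838230627} = - \frac{3079856804}{838230627} \approx -3.6742$)
$- \frac{412717}{-7705} - \left(-81446 + 123049\right) \left(-172610 + O\right) = - \frac{412717}{-7705} - \left(-81446 + 123049\right) \left(-172610 - \frac{3079856804}{838230627}\right) = \left(-412717\right) \left(- \frac{1}{7705}\right) - 41603 \left(- \frac{144690068383274}{838230627}\right) = \frac{412717}{7705} - - \frac{6019540914949348222}{838230627} = \frac{412717}{7705} + \frac{6019540914949348222}{838230627} = \frac{46380563095636757734069}{6458566981035}$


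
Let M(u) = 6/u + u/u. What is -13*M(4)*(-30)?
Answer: 975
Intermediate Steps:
M(u) = 1 + 6/u (M(u) = 6/u + 1 = 1 + 6/u)
-13*M(4)*(-30) = -13*(6 + 4)/4*(-30) = -13*10/4*(-30) = -13*5/2*(-30) = -65/2*(-30) = 975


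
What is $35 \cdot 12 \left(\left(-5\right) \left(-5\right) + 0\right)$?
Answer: $10500$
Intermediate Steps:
$35 \cdot 12 \left(\left(-5\right) \left(-5\right) + 0\right) = 420 \left(25 + 0\right) = 420 \cdot 25 = 10500$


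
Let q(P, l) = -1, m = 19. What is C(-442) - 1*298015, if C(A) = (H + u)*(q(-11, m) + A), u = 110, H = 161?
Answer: -418068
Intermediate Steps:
C(A) = -271 + 271*A (C(A) = (161 + 110)*(-1 + A) = 271*(-1 + A) = -271 + 271*A)
C(-442) - 1*298015 = (-271 + 271*(-442)) - 1*298015 = (-271 - 119782) - 298015 = -120053 - 298015 = -418068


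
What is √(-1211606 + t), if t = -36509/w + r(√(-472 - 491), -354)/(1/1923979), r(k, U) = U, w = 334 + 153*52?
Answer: I*√46890465553204810/8290 ≈ 26121.0*I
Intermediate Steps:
w = 8290 (w = 334 + 7956 = 8290)
t = -5646224248649/8290 (t = -36509/8290 - 354/(1/1923979) = -36509*1/8290 - 354/1/1923979 = -36509/8290 - 354*1923979 = -36509/8290 - 681088566 = -5646224248649/8290 ≈ -6.8109e+8)
√(-1211606 + t) = √(-1211606 - 5646224248649/8290) = √(-5656268462389/8290) = I*√46890465553204810/8290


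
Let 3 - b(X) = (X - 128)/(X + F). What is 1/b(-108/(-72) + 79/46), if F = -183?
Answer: 827/1907 ≈ 0.43367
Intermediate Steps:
b(X) = 3 - (-128 + X)/(-183 + X) (b(X) = 3 - (X - 128)/(X - 183) = 3 - (-128 + X)/(-183 + X))
1/b(-108/(-72) + 79/46) = 1/((-421 + 2*(-108/(-72) + 79/46))/(-183 + (-108/(-72) + 79/46))) = 1/((-421 + 2*(-108*(-1/72) + 79*(1/46)))/(-183 + (-108*(-1/72) + 79*(1/46)))) = 1/((-421 + 2*(3/2 + 79/46))/(-183 + (3/2 + 79/46))) = 1/((-421 + 2*(74/23))/(-183 + 74/23)) = 1/((-421 + 148/23)/(-4135/23)) = 1/(-23/4135*(-9535/23)) = 1/(1907/827) = 827/1907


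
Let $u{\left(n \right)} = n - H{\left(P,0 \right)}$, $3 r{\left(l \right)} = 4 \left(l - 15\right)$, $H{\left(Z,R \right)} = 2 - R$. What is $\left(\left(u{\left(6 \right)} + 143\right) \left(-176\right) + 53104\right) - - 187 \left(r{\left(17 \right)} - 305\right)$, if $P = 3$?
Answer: $- \frac{87913}{3} \approx -29304.0$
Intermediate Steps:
$r{\left(l \right)} = -20 + \frac{4 l}{3}$ ($r{\left(l \right)} = \frac{4 \left(l - 15\right)}{3} = \frac{4 \left(-15 + l\right)}{3} = \frac{-60 + 4 l}{3} = -20 + \frac{4 l}{3}$)
$u{\left(n \right)} = -2 + n$ ($u{\left(n \right)} = n - \left(2 - 0\right) = n - \left(2 + 0\right) = n - 2 = -2 + n$)
$\left(\left(u{\left(6 \right)} + 143\right) \left(-176\right) + 53104\right) - - 187 \left(r{\left(17 \right)} - 305\right) = \left(\left(\left(-2 + 6\right) + 143\right) \left(-176\right) + 53104\right) - - 187 \left(\left(-20 + \frac{4}{3} \cdot 17\right) - 305\right) = \left(\left(4 + 143\right) \left(-176\right) + 53104\right) - - 187 \left(\left(-20 + \frac{68}{3}\right) - 305\right) = \left(147 \left(-176\right) + 53104\right) - - 187 \left(\frac{8}{3} - 305\right) = \left(-25872 + 53104\right) - \left(-187\right) \left(- \frac{907}{3}\right) = 27232 - \frac{169609}{3} = - \frac{87913}{3}$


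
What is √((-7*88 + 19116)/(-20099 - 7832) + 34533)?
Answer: √26940084176113/27931 ≈ 185.83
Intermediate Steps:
√((-7*88 + 19116)/(-20099 - 7832) + 34533) = √((-616 + 19116)/(-27931) + 34533) = √(18500*(-1/27931) + 34533) = √(-18500/27931 + 34533) = √(964522723/27931) = √26940084176113/27931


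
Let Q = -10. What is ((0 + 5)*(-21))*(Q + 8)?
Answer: 210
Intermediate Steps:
((0 + 5)*(-21))*(Q + 8) = ((0 + 5)*(-21))*(-10 + 8) = (5*(-21))*(-2) = -105*(-2) = 210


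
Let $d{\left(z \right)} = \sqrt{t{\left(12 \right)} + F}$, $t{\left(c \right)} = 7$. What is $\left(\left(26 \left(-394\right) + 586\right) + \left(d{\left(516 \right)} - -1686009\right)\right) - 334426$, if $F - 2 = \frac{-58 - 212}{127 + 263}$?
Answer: $1341925 + \frac{6 \sqrt{39}}{13} \approx 1.3419 \cdot 10^{6}$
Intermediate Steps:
$F = \frac{17}{13}$ ($F = 2 + \frac{-58 - 212}{127 + 263} = 2 - \frac{270}{390} = 2 - \frac{9}{13} = \frac{17}{13} \approx 1.3077$)
$d{\left(z \right)} = \frac{6 \sqrt{39}}{13}$ ($d{\left(z \right)} = \sqrt{7 + \frac{17}{13}} = \sqrt{\frac{108}{13}} = \frac{6 \sqrt{39}}{13}$)
$\left(\left(26 \left(-394\right) + 586\right) + \left(d{\left(516 \right)} - -1686009\right)\right) - 334426 = \left(\left(26 \left(-394\right) + 586\right) + \left(\frac{6 \sqrt{39}}{13} - -1686009\right)\right) - 334426 = \left(\left(-10244 + 586\right) + \left(\frac{6 \sqrt{39}}{13} + 1686009\right)\right) - 334426 = \left(-9658 + \left(1686009 + \frac{6 \sqrt{39}}{13}\right)\right) - 334426 = \left(1676351 + \frac{6 \sqrt{39}}{13}\right) - 334426 = 1341925 + \frac{6 \sqrt{39}}{13}$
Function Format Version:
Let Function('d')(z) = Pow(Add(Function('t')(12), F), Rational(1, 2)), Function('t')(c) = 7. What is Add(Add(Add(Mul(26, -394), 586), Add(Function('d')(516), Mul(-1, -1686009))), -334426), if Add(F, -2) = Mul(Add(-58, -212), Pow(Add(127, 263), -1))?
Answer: Add(1341925, Mul(Rational(6, 13), Pow(39, Rational(1, 2)))) ≈ 1.3419e+6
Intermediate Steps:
F = Rational(17, 13) (F = Add(2, Mul(Add(-58, -212), Pow(Add(127, 263), -1))) = Add(2, Mul(-270, Pow(390, -1))) = Add(2, Mul(-270, Rational(1, 390))) = Add(2, Rational(-9, 13)) = Rational(17, 13) ≈ 1.3077)
Function('d')(z) = Mul(Rational(6, 13), Pow(39, Rational(1, 2))) (Function('d')(z) = Pow(Add(7, Rational(17, 13)), Rational(1, 2)) = Pow(Rational(108, 13), Rational(1, 2)) = Mul(Rational(6, 13), Pow(39, Rational(1, 2))))
Add(Add(Add(Mul(26, -394), 586), Add(Function('d')(516), Mul(-1, -1686009))), -334426) = Add(Add(Add(Mul(26, -394), 586), Add(Mul(Rational(6, 13), Pow(39, Rational(1, 2))), Mul(-1, -1686009))), -334426) = Add(Add(Add(-10244, 586), Add(Mul(Rational(6, 13), Pow(39, Rational(1, 2))), 1686009)), -334426) = Add(Add(-9658, Add(1686009, Mul(Rational(6, 13), Pow(39, Rational(1, 2))))), -334426) = Add(Add(1676351, Mul(Rational(6, 13), Pow(39, Rational(1, 2)))), -334426) = Add(1341925, Mul(Rational(6, 13), Pow(39, Rational(1, 2))))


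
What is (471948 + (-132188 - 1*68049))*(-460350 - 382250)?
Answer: -228943688600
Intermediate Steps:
(471948 + (-132188 - 1*68049))*(-460350 - 382250) = (471948 + (-132188 - 68049))*(-842600) = (471948 - 200237)*(-842600) = 271711*(-842600) = -228943688600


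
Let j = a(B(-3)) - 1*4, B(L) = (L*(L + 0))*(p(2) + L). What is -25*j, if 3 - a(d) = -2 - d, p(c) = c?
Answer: 200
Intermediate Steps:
B(L) = L**2*(2 + L) (B(L) = (L*(L + 0))*(2 + L) = (L*L)*(2 + L) = L**2*(2 + L))
a(d) = 5 + d (a(d) = 3 - (-2 - d) = 3 + (2 + d) = 5 + d)
j = -8 (j = (5 + (-3)**2*(2 - 3)) - 1*4 = (5 + 9*(-1)) - 4 = (5 - 9) - 4 = -4 - 4 = -8)
-25*j = -25*(-8) = 200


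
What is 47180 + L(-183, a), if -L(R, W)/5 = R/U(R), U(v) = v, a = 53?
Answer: 47175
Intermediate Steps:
L(R, W) = -5 (L(R, W) = -5*R/R = -5*1 = -5)
47180 + L(-183, a) = 47180 - 5 = 47175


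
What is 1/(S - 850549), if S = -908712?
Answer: -1/1759261 ≈ -5.6842e-7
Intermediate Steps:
1/(S - 850549) = 1/(-908712 - 850549) = 1/(-1759261) = -1/1759261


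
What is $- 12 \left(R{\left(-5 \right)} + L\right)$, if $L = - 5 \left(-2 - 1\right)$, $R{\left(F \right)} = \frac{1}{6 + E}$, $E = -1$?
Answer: $- \frac{912}{5} \approx -182.4$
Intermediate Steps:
$R{\left(F \right)} = \frac{1}{5}$ ($R{\left(F \right)} = \frac{1}{6 - 1} = \frac{1}{5}$)
$L = 15$ ($L = \left(-5\right) \left(-3\right) = 15$)
$- 12 \left(R{\left(-5 \right)} + L\right) = - 12 \left(\frac{1}{5} + 15\right) = \left(-12\right) \frac{76}{5} = - \frac{912}{5}$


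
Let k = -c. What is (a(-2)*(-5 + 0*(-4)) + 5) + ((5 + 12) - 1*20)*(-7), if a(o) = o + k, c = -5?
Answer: 11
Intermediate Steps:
k = 5 (k = -1*(-5) = 5)
a(o) = 5 + o (a(o) = o + 5 = 5 + o)
(a(-2)*(-5 + 0*(-4)) + 5) + ((5 + 12) - 1*20)*(-7) = ((5 - 2)*(-5 + 0*(-4)) + 5) + ((5 + 12) - 1*20)*(-7) = (3*(-5 + 0) + 5) + (17 - 20)*(-7) = (3*(-5) + 5) - 3*(-7) = (-15 + 5) + 21 = -10 + 21 = 11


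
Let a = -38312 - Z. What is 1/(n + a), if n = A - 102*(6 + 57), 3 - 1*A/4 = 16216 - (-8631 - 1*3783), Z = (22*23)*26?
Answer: -1/172402 ≈ -5.8004e-6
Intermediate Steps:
Z = 13156 (Z = 506*26 = 13156)
A = -114508 (A = 12 - 4*(16216 - (-8631 - 1*3783)) = 12 - 4*(16216 - (-8631 - 3783)) = 12 - 4*(16216 - 1*(-12414)) = 12 - 4*(16216 + 12414) = 12 - 4*28630 = 12 - 114520 = -114508)
a = -51468 (a = -38312 - 1*13156 = -38312 - 13156 = -51468)
n = -120934 (n = -114508 - 102*(6 + 57) = -114508 - 102*63 = -114508 - 1*6426 = -114508 - 6426 = -120934)
1/(n + a) = 1/(-120934 - 51468) = 1/(-172402) = -1/172402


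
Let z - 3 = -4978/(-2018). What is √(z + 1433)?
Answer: √1464475717/1009 ≈ 37.927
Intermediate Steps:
z = 5516/1009 (z = 3 - 4978/(-2018) = 3 - 4978*(-1/2018) = 3 + 2489/1009 = 5516/1009 ≈ 5.4668)
√(z + 1433) = √(5516/1009 + 1433) = √(1451413/1009) = √1464475717/1009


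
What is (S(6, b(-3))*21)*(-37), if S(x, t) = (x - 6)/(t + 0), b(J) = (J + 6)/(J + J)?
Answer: 0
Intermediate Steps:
b(J) = (6 + J)/(2*J) (b(J) = (6 + J)/((2*J)) = (6 + J)*(1/(2*J)) = (6 + J)/(2*J))
S(x, t) = (-6 + x)/t
(S(6, b(-3))*21)*(-37) = (((-6 + 6)/(((1/2)*(6 - 3)/(-3))))*21)*(-37) = ((0/((1/2)*(-1/3)*3))*21)*(-37) = ((0/(-1/2))*21)*(-37) = (-2*0*21)*(-37) = (0*21)*(-37) = 0*(-37) = 0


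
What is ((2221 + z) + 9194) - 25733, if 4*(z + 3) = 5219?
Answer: -52065/4 ≈ -13016.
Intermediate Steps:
z = 5207/4 (z = -3 + (1/4)*5219 = -3 + 5219/4 = 5207/4 ≈ 1301.8)
((2221 + z) + 9194) - 25733 = ((2221 + 5207/4) + 9194) - 25733 = (14091/4 + 9194) - 25733 = 50867/4 - 25733 = -52065/4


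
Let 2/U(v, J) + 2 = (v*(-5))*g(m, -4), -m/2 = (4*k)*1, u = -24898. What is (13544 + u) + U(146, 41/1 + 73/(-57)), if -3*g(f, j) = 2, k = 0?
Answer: -8254355/727 ≈ -11354.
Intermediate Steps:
m = 0 (m = -2*4*0 = -0 = -2*0 = 0)
g(f, j) = -⅔ (g(f, j) = -⅓*2 = -⅔)
U(v, J) = 2/(-2 + 10*v/3) (U(v, J) = 2/(-2 + (v*(-5))*(-⅔)) = 2/(-2 - 5*v*(-⅔)) = 2/(-2 + 10*v/3))
(13544 + u) + U(146, 41/1 + 73/(-57)) = (13544 - 24898) + 3/(-3 + 5*146) = -11354 + 3/(-3 + 730) = -11354 + 3/727 = -8254355/727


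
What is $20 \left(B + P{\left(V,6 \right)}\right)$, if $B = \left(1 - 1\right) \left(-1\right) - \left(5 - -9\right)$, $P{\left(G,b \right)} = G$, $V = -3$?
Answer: $-340$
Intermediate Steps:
$B = -14$ ($B = 0 \left(-1\right) - \left(5 + 9\right) = 0 - 14 = -14$)
$20 \left(B + P{\left(V,6 \right)}\right) = 20 \left(-14 - 3\right) = 20 \left(-17\right) = -340$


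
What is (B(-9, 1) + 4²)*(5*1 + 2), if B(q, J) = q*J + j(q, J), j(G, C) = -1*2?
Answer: 35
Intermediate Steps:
j(G, C) = -2
B(q, J) = -2 + J*q (B(q, J) = q*J - 2 = J*q - 2 = -2 + J*q)
(B(-9, 1) + 4²)*(5*1 + 2) = ((-2 + 1*(-9)) + 4²)*(5*1 + 2) = ((-2 - 9) + 16)*(5 + 2) = (-11 + 16)*7 = 5*7 = 35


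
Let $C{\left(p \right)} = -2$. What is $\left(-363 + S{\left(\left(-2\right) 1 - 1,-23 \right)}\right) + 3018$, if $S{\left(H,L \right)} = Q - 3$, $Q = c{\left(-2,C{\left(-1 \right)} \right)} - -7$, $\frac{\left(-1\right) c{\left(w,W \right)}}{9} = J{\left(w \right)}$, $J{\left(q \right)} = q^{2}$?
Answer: $2623$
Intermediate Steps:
$c{\left(w,W \right)} = - 9 w^{2}$
$Q = -29$ ($Q = - 9 \left(-2\right)^{2} - -7 = \left(-9\right) 4 + 7 = -36 + 7 = -29$)
$S{\left(H,L \right)} = -32$ ($S{\left(H,L \right)} = -29 - 3 = -32$)
$\left(-363 + S{\left(\left(-2\right) 1 - 1,-23 \right)}\right) + 3018 = \left(-363 - 32\right) + 3018 = -395 + 3018 = 2623$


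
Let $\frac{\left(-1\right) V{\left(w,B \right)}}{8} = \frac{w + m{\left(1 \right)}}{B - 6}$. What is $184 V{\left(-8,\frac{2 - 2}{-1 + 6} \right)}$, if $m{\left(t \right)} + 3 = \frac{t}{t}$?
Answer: $- \frac{7360}{3} \approx -2453.3$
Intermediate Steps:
$m{\left(t \right)} = -2$ ($m{\left(t \right)} = -3 + \frac{t}{t} = -3 + 1 = -2$)
$V{\left(w,B \right)} = - \frac{8 \left(-2 + w\right)}{-6 + B}$ ($V{\left(w,B \right)} = - 8 \frac{w - 2}{B - 6} = - 8 \frac{-2 + w}{-6 + B} = - \frac{8 \left(-2 + w\right)}{-6 + B}$)
$184 V{\left(-8,\frac{2 - 2}{-1 + 6} \right)} = 184 \frac{8 \left(2 - -8\right)}{-6 + \frac{2 - 2}{-1 + 6}} = 184 \frac{8 \left(2 + 8\right)}{-6 + \frac{0}{5}} = 184 \cdot 8 \frac{1}{-6 + 0 \cdot \frac{1}{5}} \cdot 10 = 184 \cdot 8 \frac{1}{-6 + 0} \cdot 10 = 184 \cdot 8 \frac{1}{-6} \cdot 10 = 184 \cdot 8 \left(- \frac{1}{6}\right) 10 = 184 \left(- \frac{40}{3}\right) = - \frac{7360}{3}$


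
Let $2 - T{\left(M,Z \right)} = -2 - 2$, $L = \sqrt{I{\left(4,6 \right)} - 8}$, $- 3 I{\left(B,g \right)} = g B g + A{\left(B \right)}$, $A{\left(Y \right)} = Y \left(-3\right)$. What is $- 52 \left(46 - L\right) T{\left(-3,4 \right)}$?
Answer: $-14352 + 624 i \sqrt{13} \approx -14352.0 + 2249.9 i$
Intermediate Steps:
$A{\left(Y \right)} = - 3 Y$
$I{\left(B,g \right)} = B - \frac{B g^{2}}{3}$ ($I{\left(B,g \right)} = - \frac{g B g - 3 B}{3} = - \frac{B g g - 3 B}{3} = - \frac{B g^{2} - 3 B}{3} = - \frac{- 3 B + B g^{2}}{3} = B - \frac{B g^{2}}{3}$)
$L = 2 i \sqrt{13}$ ($L = \sqrt{\frac{1}{3} \cdot 4 \left(3 - 6^{2}\right) - 8} = \sqrt{\frac{1}{3} \cdot 4 \left(3 - 36\right) - 8} = \sqrt{\frac{1}{3} \cdot 4 \left(-33\right) - 8} = \sqrt{-44 - 8} = \sqrt{-52} = 2 i \sqrt{13} \approx 7.2111 i$)
$T{\left(M,Z \right)} = 6$ ($T{\left(M,Z \right)} = 2 - \left(-2 - 2\right) = 2 - -4 = 2 + 4 = 6$)
$- 52 \left(46 - L\right) T{\left(-3,4 \right)} = - 52 \left(46 - 2 i \sqrt{13}\right) 6 = \left(-2392 + 104 i \sqrt{13}\right) 6 = -14352 + 624 i \sqrt{13}$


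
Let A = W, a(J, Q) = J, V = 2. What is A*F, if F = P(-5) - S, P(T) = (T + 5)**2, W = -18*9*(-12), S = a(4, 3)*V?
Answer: -15552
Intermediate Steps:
S = 8 (S = 4*2 = 8)
W = 1944 (W = -162*(-12) = 1944)
P(T) = (5 + T)**2
A = 1944
F = -8 (F = (5 - 5)**2 - 1*8 = 0**2 - 8 = 0 - 8 = -8)
A*F = 1944*(-8) = -15552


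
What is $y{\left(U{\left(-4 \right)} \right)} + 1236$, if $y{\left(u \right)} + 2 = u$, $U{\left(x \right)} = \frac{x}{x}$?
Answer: $1235$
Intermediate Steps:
$U{\left(x \right)} = 1$
$y{\left(u \right)} = -2 + u$
$y{\left(U{\left(-4 \right)} \right)} + 1236 = \left(-2 + 1\right) + 1236 = -1 + 1236 = 1235$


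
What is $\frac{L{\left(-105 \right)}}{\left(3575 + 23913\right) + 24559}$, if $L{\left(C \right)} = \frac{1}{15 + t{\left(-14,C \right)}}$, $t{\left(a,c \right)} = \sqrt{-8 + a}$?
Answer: $\frac{5}{4285203} - \frac{i \sqrt{22}}{12855609} \approx 1.1668 \cdot 10^{-6} - 3.6485 \cdot 10^{-7} i$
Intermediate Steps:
$L{\left(C \right)} = \frac{1}{15 + i \sqrt{22}}$ ($L{\left(C \right)} = \frac{1}{15 + \sqrt{-8 - 14}} = \frac{1}{15 + \sqrt{-22}} = \frac{1}{15 + i \sqrt{22}}$)
$\frac{L{\left(-105 \right)}}{\left(3575 + 23913\right) + 24559} = \frac{\frac{15}{247} - \frac{i \sqrt{22}}{247}}{\left(3575 + 23913\right) + 24559} = \frac{\frac{15}{247} - \frac{i \sqrt{22}}{247}}{27488 + 24559} = \frac{\frac{15}{247} - \frac{i \sqrt{22}}{247}}{52047} = \left(\frac{15}{247} - \frac{i \sqrt{22}}{247}\right) \frac{1}{52047} = \frac{5}{4285203} - \frac{i \sqrt{22}}{12855609}$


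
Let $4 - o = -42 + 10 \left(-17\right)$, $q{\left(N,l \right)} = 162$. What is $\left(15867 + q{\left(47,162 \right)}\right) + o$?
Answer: $16245$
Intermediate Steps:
$o = 216$ ($o = 4 - \left(-42 + 10 \left(-17\right)\right) = 4 - \left(-42 - 170\right) = 4 - -212 = 4 + 212 = 216$)
$\left(15867 + q{\left(47,162 \right)}\right) + o = \left(15867 + 162\right) + 216 = 16029 + 216 = 16245$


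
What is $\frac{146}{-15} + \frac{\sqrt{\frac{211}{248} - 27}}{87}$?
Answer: $- \frac{146}{15} + \frac{i \sqrt{402070}}{10788} \approx -9.7333 + 0.058777 i$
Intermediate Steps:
$\frac{146}{-15} + \frac{\sqrt{\frac{211}{248} - 27}}{87} = 146 \left(- \frac{1}{15}\right) + \sqrt{211 \cdot \frac{1}{248} - 27} \cdot \frac{1}{87} = - \frac{146}{15} + \sqrt{\frac{211}{248} - 27} \cdot \frac{1}{87} = - \frac{146}{15} + \sqrt{- \frac{6485}{248}} \cdot \frac{1}{87} = - \frac{146}{15} + \frac{i \sqrt{402070}}{124} \cdot \frac{1}{87} = - \frac{146}{15} + \frac{i \sqrt{402070}}{10788}$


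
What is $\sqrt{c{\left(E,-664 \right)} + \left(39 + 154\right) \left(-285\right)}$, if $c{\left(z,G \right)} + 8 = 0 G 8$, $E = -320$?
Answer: $i \sqrt{55013} \approx 234.55 i$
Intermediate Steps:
$c{\left(z,G \right)} = -8$ ($c{\left(z,G \right)} = -8 + 0 G 8 = -8 + 0 \cdot 8 = -8 + 0 = -8$)
$\sqrt{c{\left(E,-664 \right)} + \left(39 + 154\right) \left(-285\right)} = \sqrt{-8 + \left(39 + 154\right) \left(-285\right)} = \sqrt{-8 + 193 \left(-285\right)} = \sqrt{-8 - 55005} = \sqrt{-55013} = i \sqrt{55013}$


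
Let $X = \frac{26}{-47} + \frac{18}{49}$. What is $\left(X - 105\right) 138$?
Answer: $- \frac{33429534}{2303} \approx -14516.0$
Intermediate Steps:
$X = - \frac{428}{2303}$ ($X = 26 \left(- \frac{1}{47}\right) + 18 \cdot \frac{1}{49} = - \frac{26}{47} + \frac{18}{49} = - \frac{428}{2303} \approx -0.18584$)
$\left(X - 105\right) 138 = \left(- \frac{428}{2303} - 105\right) 138 = \left(- \frac{242243}{2303}\right) 138 = - \frac{33429534}{2303}$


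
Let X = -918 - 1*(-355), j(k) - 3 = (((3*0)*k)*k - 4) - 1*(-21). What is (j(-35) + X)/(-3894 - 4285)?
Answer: 543/8179 ≈ 0.066390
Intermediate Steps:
j(k) = 20 (j(k) = 3 + ((((3*0)*k)*k - 4) - 1*(-21)) = 3 + (((0*k)*k - 4) + 21) = 3 + ((0*k - 4) + 21) = 3 + ((0 - 4) + 21) = 3 + (-4 + 21) = 3 + 17 = 20)
X = -563 (X = -918 + 355 = -563)
(j(-35) + X)/(-3894 - 4285) = (20 - 563)/(-3894 - 4285) = -543/(-8179) = -543*(-1/8179) = 543/8179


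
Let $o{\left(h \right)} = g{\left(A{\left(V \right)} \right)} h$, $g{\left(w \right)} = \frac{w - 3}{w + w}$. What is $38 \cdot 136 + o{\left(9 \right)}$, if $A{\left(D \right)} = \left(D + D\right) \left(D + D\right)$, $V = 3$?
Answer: $\frac{41377}{8} \approx 5172.1$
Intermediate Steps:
$A{\left(D \right)} = 4 D^{2}$ ($A{\left(D \right)} = 2 D 2 D = 4 D^{2}$)
$g{\left(w \right)} = \frac{-3 + w}{2 w}$
$o{\left(h \right)} = \frac{11 h}{24}$ ($o{\left(h \right)} = \frac{-3 + 4 \cdot 3^{2}}{2 \cdot 4 \cdot 3^{2}} h = \frac{-3 + 4 \cdot 9}{2 \cdot 4 \cdot 9} h = \frac{-3 + 36}{2 \cdot 36} h = \frac{1}{2} \cdot \frac{1}{36} \cdot 33 h = \frac{11 h}{24}$)
$38 \cdot 136 + o{\left(9 \right)} = 38 \cdot 136 + \frac{11}{24} \cdot 9 = 5168 + \frac{33}{8} = \frac{41377}{8}$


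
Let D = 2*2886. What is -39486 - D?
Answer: -45258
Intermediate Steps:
D = 5772
-39486 - D = -39486 - 1*5772 = -39486 - 5772 = -45258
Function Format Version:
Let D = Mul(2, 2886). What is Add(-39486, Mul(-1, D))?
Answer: -45258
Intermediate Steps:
D = 5772
Add(-39486, Mul(-1, D)) = Add(-39486, Mul(-1, 5772)) = Add(-39486, -5772) = -45258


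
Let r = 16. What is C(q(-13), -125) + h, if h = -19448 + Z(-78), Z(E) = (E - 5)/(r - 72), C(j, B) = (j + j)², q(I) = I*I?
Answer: 5308659/56 ≈ 94798.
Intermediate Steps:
q(I) = I²
C(j, B) = 4*j² (C(j, B) = (2*j)² = 4*j²)
Z(E) = 5/56 - E/56 (Z(E) = (E - 5)/(16 - 72) = (-5 + E)/(-56) = (-5 + E)*(-1/56) = 5/56 - E/56)
h = -1089005/56 (h = -19448 + (5/56 - 1/56*(-78)) = -19448 + (5/56 + 39/28) = -19448 + 83/56 = -1089005/56 ≈ -19447.)
C(q(-13), -125) + h = 4*((-13)²)² - 1089005/56 = 4*169² - 1089005/56 = 4*28561 - 1089005/56 = 114244 - 1089005/56 = 5308659/56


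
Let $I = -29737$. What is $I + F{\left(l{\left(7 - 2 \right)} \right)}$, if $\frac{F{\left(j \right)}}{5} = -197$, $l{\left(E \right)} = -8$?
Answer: $-30722$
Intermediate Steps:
$F{\left(j \right)} = -985$ ($F{\left(j \right)} = 5 \left(-197\right) = -985$)
$I + F{\left(l{\left(7 - 2 \right)} \right)} = -29737 - 985 = -30722$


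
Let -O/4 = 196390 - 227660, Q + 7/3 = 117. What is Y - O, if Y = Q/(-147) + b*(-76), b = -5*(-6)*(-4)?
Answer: -51138704/441 ≈ -1.1596e+5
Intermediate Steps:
Q = 344/3 (Q = -7/3 + 117 = 344/3 ≈ 114.67)
b = -120 (b = 30*(-4) = -120)
O = 125080 (O = -4*(196390 - 227660) = -4*(-31270) = 125080)
Y = 4021576/441 (Y = (344/3)/(-147) - 120*(-76) = (344/3)*(-1/147) + 9120 = -344/441 + 9120 = 4021576/441 ≈ 9119.2)
Y - O = 4021576/441 - 1*125080 = 4021576/441 - 125080 = -51138704/441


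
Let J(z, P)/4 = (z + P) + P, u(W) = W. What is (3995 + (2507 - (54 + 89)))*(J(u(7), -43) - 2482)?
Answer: -17792482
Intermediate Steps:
J(z, P) = 4*z + 8*P (J(z, P) = 4*((z + P) + P) = 4*((P + z) + P) = 4*(z + 2*P) = 4*z + 8*P)
(3995 + (2507 - (54 + 89)))*(J(u(7), -43) - 2482) = (3995 + (2507 - (54 + 89)))*((4*7 + 8*(-43)) - 2482) = (3995 + (2507 - 1*143))*((28 - 344) - 2482) = (3995 + (2507 - 143))*(-316 - 2482) = (3995 + 2364)*(-2798) = 6359*(-2798) = -17792482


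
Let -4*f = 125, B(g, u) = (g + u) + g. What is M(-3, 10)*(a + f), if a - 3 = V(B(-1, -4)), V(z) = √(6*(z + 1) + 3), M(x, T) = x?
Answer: 339/4 - 9*I*√3 ≈ 84.75 - 15.588*I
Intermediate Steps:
B(g, u) = u + 2*g
f = -125/4 (f = -¼*125 = -125/4 ≈ -31.250)
V(z) = √(9 + 6*z) (V(z) = √(6*(1 + z) + 3) = √((6 + 6*z) + 3) = √(9 + 6*z))
a = 3 + 3*I*√3 (a = 3 + √(9 + 6*(-4 + 2*(-1))) = 3 + √(9 + 6*(-4 - 2)) = 3 + √(9 + 6*(-6)) = 3 + √(9 - 36) = 3 + √(-27) = 3 + 3*I*√3 ≈ 3.0 + 5.1962*I)
M(-3, 10)*(a + f) = -3*((3 + 3*I*√3) - 125/4) = -3*(-113/4 + 3*I*√3) = 339/4 - 9*I*√3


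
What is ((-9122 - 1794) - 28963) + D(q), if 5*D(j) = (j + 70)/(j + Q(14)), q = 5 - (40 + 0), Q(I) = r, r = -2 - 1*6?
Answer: -1714804/43 ≈ -39879.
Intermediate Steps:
r = -8 (r = -2 - 6 = -8)
Q(I) = -8
q = -35 (q = 5 - 1*40 = 5 - 40 = -35)
D(j) = (70 + j)/(5*(-8 + j)) (D(j) = ((j + 70)/(j - 8))/5 = ((70 + j)/(-8 + j))/5 = (70 + j)/(5*(-8 + j)))
((-9122 - 1794) - 28963) + D(q) = ((-9122 - 1794) - 28963) + (70 - 35)/(5*(-8 - 35)) = (-10916 - 28963) + (⅕)*35/(-43) = -39879 + (⅕)*(-1/43)*35 = -39879 - 7/43 = -1714804/43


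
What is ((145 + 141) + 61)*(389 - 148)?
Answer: 83627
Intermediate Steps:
((145 + 141) + 61)*(389 - 148) = (286 + 61)*241 = 347*241 = 83627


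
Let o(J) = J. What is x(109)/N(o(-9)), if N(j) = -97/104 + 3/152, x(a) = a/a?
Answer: -494/451 ≈ -1.0953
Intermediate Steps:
x(a) = 1
N(j) = -451/494 (N(j) = -97*1/104 + 3*(1/152) = -97/104 + 3/152 = -451/494)
x(109)/N(o(-9)) = 1/(-451/494) = 1*(-494/451) = -494/451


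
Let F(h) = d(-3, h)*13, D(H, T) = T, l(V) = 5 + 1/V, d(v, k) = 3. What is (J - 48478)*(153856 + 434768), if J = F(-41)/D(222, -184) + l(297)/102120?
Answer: -36061233012065474/1263735 ≈ -2.8535e+10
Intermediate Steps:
F(h) = 39 (F(h) = 3*13 = 39)
J = -6427079/30329640 (J = 39/(-184) + (5 + 1/297)/102120 = 39*(-1/184) + (5 + 1/297)*(1/102120) = -39/184 + (1486/297)*(1/102120) = -39/184 + 743/15164820 = -6427079/30329640 ≈ -0.21191)
(J - 48478)*(153856 + 434768) = (-6427079/30329640 - 48478)*(153856 + 434768) = -1470326714999/30329640*588624 = -36061233012065474/1263735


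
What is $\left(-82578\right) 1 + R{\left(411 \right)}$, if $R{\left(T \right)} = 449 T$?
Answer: $101961$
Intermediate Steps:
$\left(-82578\right) 1 + R{\left(411 \right)} = \left(-82578\right) 1 + 449 \cdot 411 = -82578 + 184539 = 101961$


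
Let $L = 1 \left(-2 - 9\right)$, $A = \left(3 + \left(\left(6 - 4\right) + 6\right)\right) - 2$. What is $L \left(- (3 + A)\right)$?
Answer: $132$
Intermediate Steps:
$A = 9$ ($A = \left(3 + \left(2 + 6\right)\right) - 2 = \left(3 + 8\right) - 2 = 11 - 2 = 9$)
$L = -11$ ($L = 1 \left(-11\right) = -11$)
$L \left(- (3 + A)\right) = - 11 \left(- (3 + 9)\right) = - 11 \left(\left(-1\right) 12\right) = \left(-11\right) \left(-12\right) = 132$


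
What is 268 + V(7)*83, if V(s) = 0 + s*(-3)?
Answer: -1475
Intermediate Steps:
V(s) = -3*s (V(s) = 0 - 3*s = -3*s)
268 + V(7)*83 = 268 - 3*7*83 = 268 - 21*83 = 268 - 1743 = -1475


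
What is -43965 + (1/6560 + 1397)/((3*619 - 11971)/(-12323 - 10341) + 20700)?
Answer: -16913618588566807/384707029480 ≈ -43965.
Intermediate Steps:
-43965 + (1/6560 + 1397)/((3*619 - 11971)/(-12323 - 10341) + 20700) = -43965 + (1/6560 + 1397)/((1857 - 11971)/(-22664) + 20700) = -43965 + 9164321/(6560*(-10114*(-1/22664) + 20700)) = -43965 + 9164321/(6560*(5057/11332 + 20700)) = -43965 + 9164321/(6560*(234577457/11332)) = -43965 + (9164321/6560)*(11332/234577457) = -43965 + 25962521393/384707029480 = -16913618588566807/384707029480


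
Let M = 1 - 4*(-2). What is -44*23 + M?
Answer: -1003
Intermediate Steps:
M = 9 (M = 1 + 8 = 9)
-44*23 + M = -44*23 + 9 = -1012 + 9 = -1003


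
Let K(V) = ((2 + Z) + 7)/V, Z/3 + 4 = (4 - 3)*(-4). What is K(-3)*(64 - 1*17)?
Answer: 235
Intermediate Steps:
Z = -24 (Z = -12 + 3*((4 - 3)*(-4)) = -12 + 3*(1*(-4)) = -12 + 3*(-4) = -12 - 12 = -24)
K(V) = -15/V (K(V) = ((2 - 24) + 7)/V = (-22 + 7)/V = -15/V)
K(-3)*(64 - 1*17) = (-15/(-3))*(64 - 1*17) = (-15*(-1/3))*(64 - 17) = 5*47 = 235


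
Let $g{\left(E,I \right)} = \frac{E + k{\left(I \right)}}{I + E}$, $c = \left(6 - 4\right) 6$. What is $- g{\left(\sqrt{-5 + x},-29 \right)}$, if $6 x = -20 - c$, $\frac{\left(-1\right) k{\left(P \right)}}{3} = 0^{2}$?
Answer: $- \frac{31}{2554} + \frac{29 i \sqrt{93}}{2554} \approx -0.012138 + 0.1095 i$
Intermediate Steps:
$c = 12$ ($c = 2 \cdot 6 = 12$)
$k{\left(P \right)} = 0$ ($k{\left(P \right)} = - 3 \cdot 0^{2} = \left(-3\right) 0 = 0$)
$x = - \frac{16}{3}$ ($x = \frac{-20 - 12}{6} = \frac{1}{6} \left(-32\right) = - \frac{16}{3} \approx -5.3333$)
$g{\left(E,I \right)} = \frac{E}{E + I}$ ($g{\left(E,I \right)} = \frac{E + 0}{I + E} = \frac{E}{E + I}$)
$- g{\left(\sqrt{-5 + x},-29 \right)} = - \frac{\sqrt{-5 - \frac{16}{3}}}{\sqrt{-5 - \frac{16}{3}} - 29} = - \frac{\sqrt{- \frac{31}{3}}}{\sqrt{- \frac{31}{3}} - 29} = - \frac{\frac{1}{3} i \sqrt{93}}{\frac{i \sqrt{93}}{3} - 29} = - \frac{\frac{1}{3} i \sqrt{93}}{-29 + \frac{i \sqrt{93}}{3}} = - \frac{i \sqrt{93}}{3 \left(-29 + \frac{i \sqrt{93}}{3}\right)}$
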